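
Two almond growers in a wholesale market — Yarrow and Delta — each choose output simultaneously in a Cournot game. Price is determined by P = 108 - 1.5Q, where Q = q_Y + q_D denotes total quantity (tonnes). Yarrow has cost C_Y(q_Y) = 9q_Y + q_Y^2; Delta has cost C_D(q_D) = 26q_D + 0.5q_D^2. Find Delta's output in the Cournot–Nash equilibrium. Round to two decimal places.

Yarrow's profit: π_Y = (108 - 1.5Q)q_Y - (9q_Y + q_Y²). Setting ∂π_Y/∂q_Y = 0: 99 - 5q_Y - (3/2)(q_D) = 0.
Delta's profit: π_D = (108 - 1.5Q)q_D - (26q_D + (1/2)q_D²). Setting ∂π_D/∂q_D = 0: 82 - 4q_D - (3/2)(q_Y) = 0.
Rearranging gives the reaction functions q_Y = (99 - (3/2)q_D)/5 and q_D = (82 - (3/2)q_Y)/4.
Substituting one into the other gives q_Y = 1092/71 and q_D = 1046/71.

14.73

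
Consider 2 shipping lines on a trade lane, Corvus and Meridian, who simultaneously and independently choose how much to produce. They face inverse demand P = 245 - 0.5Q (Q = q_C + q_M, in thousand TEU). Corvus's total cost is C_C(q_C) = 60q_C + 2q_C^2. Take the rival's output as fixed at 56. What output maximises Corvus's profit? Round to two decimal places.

31.40

With the rival's output fixed at 56, Corvus's profit is π_C = (245 - (1/2)·56 - (1/2)q_C)q_C - (60q_C + 2q_C²) = (217 - (1/2)q_C)q_C - (60q_C + 2q_C²).
∂π_C/∂q_C = 157 - 5q_C = 0, so q_C = 157/5.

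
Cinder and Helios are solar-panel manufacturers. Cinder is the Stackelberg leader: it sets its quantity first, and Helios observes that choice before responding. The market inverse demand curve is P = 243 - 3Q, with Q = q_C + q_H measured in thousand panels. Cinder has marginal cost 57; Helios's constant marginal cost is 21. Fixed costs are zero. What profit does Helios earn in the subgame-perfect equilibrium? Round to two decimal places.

The follower Helios best-responds to any q_C: π_H = (243 - 3Q)q_H - 21q_H.
Setting the follower's marginal profit to zero, 222 - 3q_C - 6q_H = 0, i.e. q_H = (222 - 3q_C)/6.
Cinder substitutes q_H(q_C) into its own profit: π_C = q_C(243 - 3q_C - (222 - 3q_C)/2) - 57q_C = (132 - (3/2)q_C)q_C - 57q_C.
Leader FOC: 75 - 3q_C = 0, so q_C = 25.
Then q_H = (222 - 3·25)/6 = 49/2.
Price P = 243 - 3·(99/2) = 189/2.
Helios's profit: (189/2 - 21)·(49/2) = 1800.7500.

1800.75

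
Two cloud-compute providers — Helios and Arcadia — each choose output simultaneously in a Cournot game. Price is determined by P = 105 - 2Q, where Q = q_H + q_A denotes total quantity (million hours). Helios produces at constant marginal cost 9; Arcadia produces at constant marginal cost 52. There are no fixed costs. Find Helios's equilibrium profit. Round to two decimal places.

1073.39

Helios's profit: π_H = (105 - 2Q)q_H - (9q_H). Setting ∂π_H/∂q_H = 0: 96 - 4q_H - 2(q_A) = 0.
Arcadia's profit: π_A = (105 - 2Q)q_A - (52q_A). Setting ∂π_A/∂q_A = 0: 53 - 4q_A - 2(q_H) = 0.
So q_H = (96 - 2q_A)/4 and q_A = (53 - 2q_H)/4.
Substituting one into the other gives q_H = 139/6 and q_A = 5/3.
Price P = 105 - 2·(149/6) = 166/3.
Helios's profit: (166/3 - 9)·(139/6) = 1073.3889.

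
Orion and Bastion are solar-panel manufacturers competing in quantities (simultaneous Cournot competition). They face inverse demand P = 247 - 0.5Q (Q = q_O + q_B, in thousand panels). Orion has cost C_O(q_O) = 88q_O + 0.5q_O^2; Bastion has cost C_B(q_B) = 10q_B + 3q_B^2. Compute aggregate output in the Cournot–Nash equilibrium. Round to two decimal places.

Orion's profit: π_O = (247 - 0.5Q)q_O - (88q_O + (1/2)q_O²). Setting ∂π_O/∂q_O = 0: 159 - 2q_O - (1/2)(q_B) = 0.
Bastion's profit: π_B = (247 - 0.5Q)q_B - (10q_B + 3q_B²). Setting ∂π_B/∂q_B = 0: 237 - 7q_B - (1/2)(q_O) = 0.
Best responses: q_O = (159 - (1/2)q_B)/2, q_B = (237 - (1/2)q_O)/7.
Solving the pair: q_O = 72.3273, q_B = 1578/55.
Total output Q = 72.3273 + 1578/55 = 101.0182.

101.02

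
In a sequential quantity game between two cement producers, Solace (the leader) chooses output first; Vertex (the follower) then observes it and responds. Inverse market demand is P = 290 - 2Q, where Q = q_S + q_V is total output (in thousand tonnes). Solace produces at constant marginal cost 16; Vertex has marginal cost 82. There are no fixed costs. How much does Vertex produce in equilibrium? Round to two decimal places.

9.50

Solve by backward induction. Given q_S, the follower Vertex maximises π_V = (290 - 2q_S - 2q_V)q_V - 82q_V.
Follower FOC: 208 - 2q_S - 4q_V = 0, so q_V(q_S) = (208 - 2q_S)/4.
Solace substitutes q_V(q_S) into its own profit: π_S = q_S(290 - 2q_S - (208 - 2q_S)/2) - 16q_S = (186 - q_S)q_S - 16q_S.
Leader FOC: 170 - 2q_S = 0, so q_S = 85.
Then q_V = (208 - 2·85)/4 = 19/2.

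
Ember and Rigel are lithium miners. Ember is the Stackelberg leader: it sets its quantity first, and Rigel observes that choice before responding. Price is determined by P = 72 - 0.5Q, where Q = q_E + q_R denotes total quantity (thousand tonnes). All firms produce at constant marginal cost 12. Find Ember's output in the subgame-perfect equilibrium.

Solve by backward induction. Given q_E, the follower Rigel maximises π_R = (72 - (1/2)q_E - (1/2)q_R)q_R - 12q_R.
Follower FOC: 60 - (1/2)q_E - q_R = 0, so q_R(q_E) = (60 - (1/2)q_E).
The leader anticipates this reaction. Substituting into P = 72 - 0.5Q gives P = 42 - (1/4)q_E, so π_E = (42 - (1/4)q_E)q_E - 12q_E.
Leader FOC: 30 - (1/2)q_E = 0, so q_E = 60.
Then q_R = (60 - (1/2)·60) = 30.

60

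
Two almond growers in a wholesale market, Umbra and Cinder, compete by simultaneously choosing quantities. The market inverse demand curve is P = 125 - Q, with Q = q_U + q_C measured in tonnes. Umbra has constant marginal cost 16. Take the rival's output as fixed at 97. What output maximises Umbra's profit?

With the rival's output fixed at 97, Umbra's profit is π_U = (125 - 97 - q_U)q_U - (16q_U) = (28 - q_U)q_U - (16q_U).
∂π_U/∂q_U = 12 - 2q_U = 0, so q_U = 6.

6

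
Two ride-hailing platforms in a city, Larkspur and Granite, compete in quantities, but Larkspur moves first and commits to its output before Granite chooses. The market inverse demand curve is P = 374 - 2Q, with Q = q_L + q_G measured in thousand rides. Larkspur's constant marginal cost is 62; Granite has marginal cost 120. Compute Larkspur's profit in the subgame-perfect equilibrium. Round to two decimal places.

8556.25

The follower Granite best-responds to any q_L: π_G = (374 - 2Q)q_G - 120q_G.
Setting the follower's marginal profit to zero, 254 - 2q_L - 4q_G = 0, i.e. q_G = (254 - 2q_L)/4.
Larkspur substitutes q_G(q_L) into its own profit: π_L = q_L(374 - 2q_L - (254 - 2q_L)/2) - 62q_L = (247 - q_L)q_L - 62q_L.
Maximising: ∂π_L/∂q_L = 185 - 2q_L = 0, giving q_L = 185/2.
Then q_G = (254 - 2·(185/2))/4 = 69/4.
Price P = 374 - 2·(439/4) = 309/2.
Larkspur's profit: (309/2 - 62)·(185/2) = 8556.2500.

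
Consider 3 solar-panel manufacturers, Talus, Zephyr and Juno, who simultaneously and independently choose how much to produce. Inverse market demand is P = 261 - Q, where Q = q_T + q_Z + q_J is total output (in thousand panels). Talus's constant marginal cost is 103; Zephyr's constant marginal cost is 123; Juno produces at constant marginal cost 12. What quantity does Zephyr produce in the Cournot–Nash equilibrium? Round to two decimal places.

1.75

Talus's profit: π_T = (261 - Q)q_T - (103q_T). Setting ∂π_T/∂q_T = 0: 158 - 2q_T - (q_Z + q_J) = 0.
Zephyr's first-order condition: 138 - 2q_Z - (q_T + q_J) = 0.
Juno's first-order condition: 249 - 2q_J - (q_T + q_Z) = 0.
Adding the 3 first-order conditions: 545 − 4Q = 0, so Q = 545/4.
Back-substituting: q_T = (158 − 545/4) = 87/4, q_Z = (138 − 545/4) = 7/4, q_J = (249 − 545/4) = 451/4.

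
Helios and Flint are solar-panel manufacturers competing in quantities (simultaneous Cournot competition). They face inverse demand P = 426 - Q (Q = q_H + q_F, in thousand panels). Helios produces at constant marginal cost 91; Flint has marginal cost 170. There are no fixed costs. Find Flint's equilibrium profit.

Helios's profit: π_H = (426 - Q)q_H - (91q_H). Setting ∂π_H/∂q_H = 0: 335 - 2q_H - (q_F) = 0.
Flint's profit: π_F = (426 - Q)q_F - (170q_F). Setting ∂π_F/∂q_F = 0: 256 - 2q_F - (q_H) = 0.
Rearranging gives the reaction functions q_H = (335 - q_F)/2 and q_F = (256 - q_H)/2.
Solving the pair: q_H = 138, q_F = 59.
Price P = 426 - 197 = 229.
Flint's profit: (229 - 170)·59 = 3481.

3481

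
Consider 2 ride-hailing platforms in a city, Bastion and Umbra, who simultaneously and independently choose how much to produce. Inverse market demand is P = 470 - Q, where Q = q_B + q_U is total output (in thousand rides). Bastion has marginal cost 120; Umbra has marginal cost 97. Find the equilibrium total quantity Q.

Bastion's profit: π_B = (470 - Q)q_B - (120q_B). Setting ∂π_B/∂q_B = 0: 350 - 2q_B - (q_U) = 0.
Umbra's profit: π_U = (470 - Q)q_U - (97q_U). Setting ∂π_U/∂q_U = 0: 373 - 2q_U - (q_B) = 0.
Best responses: q_B = (350 - q_U)/2, q_U = (373 - q_B)/2.
Solving the pair: q_B = 109, q_U = 132.
Total output Q = 109 + 132 = 241.

241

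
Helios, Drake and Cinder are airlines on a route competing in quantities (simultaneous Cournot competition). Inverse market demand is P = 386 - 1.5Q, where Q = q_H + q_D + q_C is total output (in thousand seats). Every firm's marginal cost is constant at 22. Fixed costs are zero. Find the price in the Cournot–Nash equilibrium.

Each firm earns π_i = (386 - 1.5Q)q_i - 22q_i.
First-order condition (treating rivals' output as given): 364 - 3q_i - (3/2)·Σ_{j≠i} q_j = 0.
With identical firms every q_j equals q_i, so Σ_{j≠i} q_j = 2q_i and 364 = 6q_i, giving q_i = 182/3.
Total output Q = 182, so price P = 386 - (3/2)·182 = 113.

113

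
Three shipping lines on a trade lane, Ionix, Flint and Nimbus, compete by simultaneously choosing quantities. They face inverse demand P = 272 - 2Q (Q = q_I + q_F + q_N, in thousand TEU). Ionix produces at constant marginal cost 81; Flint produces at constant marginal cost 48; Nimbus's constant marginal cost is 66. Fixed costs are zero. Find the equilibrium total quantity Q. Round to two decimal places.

Ionix's profit: π_I = (272 - 2Q)q_I - (81q_I). Setting ∂π_I/∂q_I = 0: 191 - 4q_I - 2(q_F + q_N) = 0.
Flint's profit: π_F = (272 - 2Q)q_F - (48q_F). Setting ∂π_F/∂q_F = 0: 224 - 4q_F - 2(q_I + q_N) = 0.
Nimbus's first-order condition: 206 - 4q_N - 2(q_I + q_F) = 0.
Summing all 3 equations gives 621 − 8Q = 0, hence Q = 621/8.
Back-substituting: q_I = (191 − 621/4)/2 = 143/8, q_F = (224 − 621/4)/2 = 275/8, q_N = (206 − 621/4)/2 = 203/8.
Total output Q = 143/8 + 275/8 + 203/8 = 621/8.

77.63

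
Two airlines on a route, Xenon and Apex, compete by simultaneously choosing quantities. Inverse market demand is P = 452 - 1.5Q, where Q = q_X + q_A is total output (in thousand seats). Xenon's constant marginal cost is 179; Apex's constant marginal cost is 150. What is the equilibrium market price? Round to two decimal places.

260.33

Xenon's profit: π_X = (452 - 1.5Q)q_X - (179q_X). Setting ∂π_X/∂q_X = 0: 273 - 3q_X - (3/2)(q_A) = 0.
Apex's first-order condition: 302 - 3q_A - (3/2)(q_X) = 0.
So q_X = (273 - (3/2)q_A)/3 and q_A = (302 - (3/2)q_X)/3.
Solving the pair: q_X = 488/9, q_A = 662/9.
Total output Q = 1150/9, so price P = 452 - (3/2)·(1150/9) = 781/3.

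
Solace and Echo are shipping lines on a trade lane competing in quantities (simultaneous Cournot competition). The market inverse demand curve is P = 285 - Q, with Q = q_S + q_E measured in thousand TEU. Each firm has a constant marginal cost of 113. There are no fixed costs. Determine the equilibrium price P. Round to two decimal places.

170.33

Each firm earns π_i = (285 - Q)q_i - 113q_i.
First-order condition (treating rivals' output as given): 172 - 2q_i - q_j = 0.
By symmetry each firm produces the same amount; substituting q_j = q_i yields q_i = 172/3.
Total output Q = 344/3, so price P = 285 - 344/3 = 511/3.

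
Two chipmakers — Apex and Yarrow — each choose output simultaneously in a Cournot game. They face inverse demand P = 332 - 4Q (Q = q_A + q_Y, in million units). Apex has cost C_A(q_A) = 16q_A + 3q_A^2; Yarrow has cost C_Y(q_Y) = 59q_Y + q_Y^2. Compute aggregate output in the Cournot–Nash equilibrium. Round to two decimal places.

Apex's profit: π_A = (332 - 4Q)q_A - (16q_A + 3q_A²). Setting ∂π_A/∂q_A = 0: 316 - 14q_A - 4(q_Y) = 0.
Yarrow's profit: π_Y = (332 - 4Q)q_Y - (59q_Y + q_Y²). Setting ∂π_Y/∂q_Y = 0: 273 - 10q_Y - 4(q_A) = 0.
So q_A = (316 - 4q_Y)/14 and q_Y = (273 - 4q_A)/10.
Solving the pair: q_A = 517/31, q_Y = 1279/62.
Total output Q = 517/31 + 1279/62 = 37.3065.

37.31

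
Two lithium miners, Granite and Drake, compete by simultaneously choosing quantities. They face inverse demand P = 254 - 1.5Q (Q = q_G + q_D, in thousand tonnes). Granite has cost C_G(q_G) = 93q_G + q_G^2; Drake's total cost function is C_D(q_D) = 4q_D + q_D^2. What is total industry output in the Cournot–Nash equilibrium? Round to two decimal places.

63.23

Granite's profit: π_G = (254 - 1.5Q)q_G - (93q_G + q_G²). Setting ∂π_G/∂q_G = 0: 161 - 5q_G - (3/2)(q_D) = 0.
Drake's first-order condition: 250 - 5q_D - (3/2)(q_G) = 0.
Rearranging gives the reaction functions q_G = (161 - (3/2)q_D)/5 and q_D = (250 - (3/2)q_G)/5.
Substituting one into the other gives q_G = 1720/91 and q_D = 44.3297.
Total output Q = 1720/91 + 44.3297 = 822/13.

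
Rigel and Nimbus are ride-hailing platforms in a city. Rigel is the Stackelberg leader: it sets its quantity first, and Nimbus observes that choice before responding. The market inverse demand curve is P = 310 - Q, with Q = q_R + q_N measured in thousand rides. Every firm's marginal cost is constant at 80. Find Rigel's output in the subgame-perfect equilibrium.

115

Solve by backward induction. Given q_R, the follower Nimbus maximises π_N = (310 - q_R - q_N)q_N - 80q_N.
Setting the follower's marginal profit to zero, 230 - q_R - 2q_N = 0, i.e. q_N = (230 - q_R)/2.
Rigel substitutes q_N(q_R) into its own profit: π_R = q_R(310 - q_R - (230 - q_R)/2) - 80q_R = (195 - (1/2)q_R)q_R - 80q_R.
Maximising: ∂π_R/∂q_R = 115 - q_R = 0, giving q_R = 115.
Then q_N = (230 - 115)/2 = 115/2.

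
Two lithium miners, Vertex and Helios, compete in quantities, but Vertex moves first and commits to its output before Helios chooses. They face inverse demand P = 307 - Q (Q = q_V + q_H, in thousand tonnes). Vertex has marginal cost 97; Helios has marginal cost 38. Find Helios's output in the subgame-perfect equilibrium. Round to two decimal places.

The follower Helios best-responds to any q_V: π_H = (307 - Q)q_H - 38q_H.
∂π_H/∂q_H = 269 - q_V - 2q_H = 0 gives the reaction function q_H = (269 - q_V)/2.
Vertex substitutes q_H(q_V) into its own profit: π_V = q_V(307 - q_V - (269 - q_V)/2) - 97q_V = (345/2 - (1/2)q_V)q_V - 97q_V.
Maximising: ∂π_V/∂q_V = 151/2 - q_V = 0, giving q_V = 151/2.
Then q_H = (269 - 151/2)/2 = 387/4.

96.75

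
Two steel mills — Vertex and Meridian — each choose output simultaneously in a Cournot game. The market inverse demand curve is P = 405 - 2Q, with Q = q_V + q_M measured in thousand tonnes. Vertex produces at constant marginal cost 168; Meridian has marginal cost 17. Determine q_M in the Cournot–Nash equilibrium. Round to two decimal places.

89.83

Vertex's profit: π_V = (405 - 2Q)q_V - (168q_V). Setting ∂π_V/∂q_V = 0: 237 - 4q_V - 2(q_M) = 0.
Meridian's first-order condition: 388 - 4q_M - 2(q_V) = 0.
So q_V = (237 - 2q_M)/4 and q_M = (388 - 2q_V)/4.
Substituting one into the other gives q_V = 43/3 and q_M = 539/6.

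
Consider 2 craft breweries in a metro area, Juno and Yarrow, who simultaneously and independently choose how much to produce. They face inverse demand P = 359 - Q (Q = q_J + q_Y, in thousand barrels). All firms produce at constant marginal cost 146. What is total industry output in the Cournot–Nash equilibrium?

A representative firm's profit is π_i = q_i(359 - Q) - 146q_i.
Setting ∂π_i/∂q_i = 0 with rivals' quantities fixed: 213 - 2q_i - q_j = 0.
By symmetry each firm produces the same amount; substituting q_j = q_i yields q_i = 213/3 = 71.
Total output Q = 71 + 71 = 142.

142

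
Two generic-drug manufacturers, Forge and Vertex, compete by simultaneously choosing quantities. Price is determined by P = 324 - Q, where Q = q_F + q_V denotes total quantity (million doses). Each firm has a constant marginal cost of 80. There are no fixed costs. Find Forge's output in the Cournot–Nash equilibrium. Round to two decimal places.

A representative firm's profit is π_i = q_i(324 - Q) - 80q_i.
Setting ∂π_i/∂q_i = 0 with rivals' quantities fixed: 244 - 2q_i - q_j = 0.
With identical firms every q_j equals q_i, so q_j = q_i and 244 = 3q_i, giving q_i = 244/3.

81.33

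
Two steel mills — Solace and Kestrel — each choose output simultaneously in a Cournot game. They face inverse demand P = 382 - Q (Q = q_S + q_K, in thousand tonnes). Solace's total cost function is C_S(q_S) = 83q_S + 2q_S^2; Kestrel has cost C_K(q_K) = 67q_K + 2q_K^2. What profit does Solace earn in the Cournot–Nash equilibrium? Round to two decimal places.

Solace's profit: π_S = (382 - Q)q_S - (83q_S + 2q_S²). Setting ∂π_S/∂q_S = 0: 299 - 6q_S - (q_K) = 0.
Kestrel's first-order condition: 315 - 6q_K - (q_S) = 0.
So q_S = (299 - q_K)/6 and q_K = (315 - q_S)/6.
Substituting one into the other gives q_S = 1479/35 and q_K = 1591/35.
Price P = 382 - 614/7 = 294.2857.
Solace's profit: 294.2857·(1479/35) - 83·(1479/35) - 2(1479/35)² = 5356.9984.

5357.00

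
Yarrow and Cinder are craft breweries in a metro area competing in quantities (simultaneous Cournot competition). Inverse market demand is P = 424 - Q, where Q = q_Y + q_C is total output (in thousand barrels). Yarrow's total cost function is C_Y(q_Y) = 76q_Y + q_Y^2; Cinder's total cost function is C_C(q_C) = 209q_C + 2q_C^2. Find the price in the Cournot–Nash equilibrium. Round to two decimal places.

320.30

Yarrow's profit: π_Y = (424 - Q)q_Y - (76q_Y + q_Y²). Setting ∂π_Y/∂q_Y = 0: 348 - 4q_Y - (q_C) = 0.
Cinder's profit: π_C = (424 - Q)q_C - (209q_C + 2q_C²). Setting ∂π_C/∂q_C = 0: 215 - 6q_C - (q_Y) = 0.
So q_Y = (348 - q_C)/4 and q_C = (215 - q_Y)/6.
Substituting one into the other gives q_Y = 1873/23 and q_C = 512/23.
Total output Q = 103.6957, so price P = 424 - 103.6957 = 320.3043.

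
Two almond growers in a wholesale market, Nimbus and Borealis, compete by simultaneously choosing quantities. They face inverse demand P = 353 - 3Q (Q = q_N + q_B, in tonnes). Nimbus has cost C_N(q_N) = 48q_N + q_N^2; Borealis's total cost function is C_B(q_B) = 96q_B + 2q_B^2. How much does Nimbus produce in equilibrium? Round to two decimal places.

Nimbus's profit: π_N = (353 - 3Q)q_N - (48q_N + q_N²). Setting ∂π_N/∂q_N = 0: 305 - 8q_N - 3(q_B) = 0.
Borealis's first-order condition: 257 - 10q_B - 3(q_N) = 0.
Best responses: q_N = (305 - 3q_B)/8, q_B = (257 - 3q_N)/10.
Substituting one into the other gives q_N = 32.0986 and q_B = 1141/71.

32.10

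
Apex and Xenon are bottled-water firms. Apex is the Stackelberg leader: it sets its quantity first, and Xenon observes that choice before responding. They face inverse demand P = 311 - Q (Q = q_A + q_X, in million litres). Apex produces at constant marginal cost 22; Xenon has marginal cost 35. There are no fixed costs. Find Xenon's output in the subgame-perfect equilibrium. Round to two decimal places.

62.50

The follower Xenon best-responds to any q_A: π_X = (311 - Q)q_X - 35q_X.
Setting the follower's marginal profit to zero, 276 - q_A - 2q_X = 0, i.e. q_X = (276 - q_A)/2.
The leader anticipates this reaction. Substituting into P = 311 - Q gives P = 173 - (1/2)q_A, so π_A = (173 - (1/2)q_A)q_A - 22q_A.
Leader FOC: 151 - q_A = 0, so q_A = 151.
Then q_X = (276 - 151)/2 = 125/2.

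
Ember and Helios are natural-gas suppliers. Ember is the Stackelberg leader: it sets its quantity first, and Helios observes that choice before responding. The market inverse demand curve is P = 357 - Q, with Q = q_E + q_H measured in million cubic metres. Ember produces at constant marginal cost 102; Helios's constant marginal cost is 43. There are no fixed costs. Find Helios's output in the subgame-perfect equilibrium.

Solve by backward induction. Given q_E, the follower Helios maximises π_H = (357 - q_E - q_H)q_H - 43q_H.
Setting the follower's marginal profit to zero, 314 - q_E - 2q_H = 0, i.e. q_H = (314 - q_E)/2.
Ember substitutes q_H(q_E) into its own profit: π_E = q_E(357 - q_E - (314 - q_E)/2) - 102q_E = (200 - (1/2)q_E)q_E - 102q_E.
Maximising: ∂π_E/∂q_E = 98 - q_E = 0, giving q_E = 98.
Then q_H = (314 - 98)/2 = 108.

108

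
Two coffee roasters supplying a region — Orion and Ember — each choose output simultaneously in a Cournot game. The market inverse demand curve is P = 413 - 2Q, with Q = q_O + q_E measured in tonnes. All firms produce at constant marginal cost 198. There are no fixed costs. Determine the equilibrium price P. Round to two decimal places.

Each firm earns π_i = (413 - 2Q)q_i - 198q_i.
First-order condition (treating rivals' output as given): 215 - 4q_i - 2q_j = 0.
By symmetry each firm produces the same amount; substituting q_j = q_i yields q_i = 215/6.
Total output Q = 215/3, so price P = 413 - 2·(215/3) = 809/3.

269.67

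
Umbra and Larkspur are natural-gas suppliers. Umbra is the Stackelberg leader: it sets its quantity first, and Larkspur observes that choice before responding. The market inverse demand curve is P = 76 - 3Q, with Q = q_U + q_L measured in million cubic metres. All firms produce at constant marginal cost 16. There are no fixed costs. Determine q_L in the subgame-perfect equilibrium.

The follower Larkspur best-responds to any q_U: π_L = (76 - 3Q)q_L - 16q_L.
Setting the follower's marginal profit to zero, 60 - 3q_U - 6q_L = 0, i.e. q_L = (60 - 3q_U)/6.
Umbra substitutes q_L(q_U) into its own profit: π_U = q_U(76 - 3q_U - (60 - 3q_U)/2) - 16q_U = (46 - (3/2)q_U)q_U - 16q_U.
The leader's first-order condition 30 - 3q_U = 0 yields q_U = 10.
Then q_L = (60 - 3·10)/6 = 5.

5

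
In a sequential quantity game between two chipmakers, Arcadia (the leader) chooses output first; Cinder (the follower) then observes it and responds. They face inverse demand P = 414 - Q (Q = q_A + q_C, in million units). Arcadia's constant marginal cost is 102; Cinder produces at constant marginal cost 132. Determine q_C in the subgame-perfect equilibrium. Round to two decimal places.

55.50

The follower Cinder best-responds to any q_A: π_C = (414 - Q)q_C - 132q_C.
∂π_C/∂q_C = 282 - q_A - 2q_C = 0 gives the reaction function q_C = (282 - q_A)/2.
The leader anticipates this reaction. Substituting into P = 414 - Q gives P = 273 - (1/2)q_A, so π_A = (273 - (1/2)q_A)q_A - 102q_A.
The leader's first-order condition 171 - q_A = 0 yields q_A = 171.
Then q_C = (282 - 171)/2 = 111/2.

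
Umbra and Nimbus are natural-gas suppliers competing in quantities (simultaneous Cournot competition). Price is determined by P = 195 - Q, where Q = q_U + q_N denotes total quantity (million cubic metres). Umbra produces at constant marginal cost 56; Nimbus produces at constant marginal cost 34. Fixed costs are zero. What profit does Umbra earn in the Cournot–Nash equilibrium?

1521

Umbra's profit: π_U = (195 - Q)q_U - (56q_U). Setting ∂π_U/∂q_U = 0: 139 - 2q_U - (q_N) = 0.
Nimbus's first-order condition: 161 - 2q_N - (q_U) = 0.
So q_U = (139 - q_N)/2 and q_N = (161 - q_U)/2.
Solving the pair: q_U = 39, q_N = 61.
Price P = 195 - 100 = 95.
Umbra's profit: (95 - 56)·39 = 1521.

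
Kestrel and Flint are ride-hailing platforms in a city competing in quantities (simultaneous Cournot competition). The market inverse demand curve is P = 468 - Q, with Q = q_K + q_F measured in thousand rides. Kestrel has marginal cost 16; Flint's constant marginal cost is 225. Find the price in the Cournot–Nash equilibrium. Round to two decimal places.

236.33

Kestrel's profit: π_K = (468 - Q)q_K - (16q_K). Setting ∂π_K/∂q_K = 0: 452 - 2q_K - (q_F) = 0.
Flint's first-order condition: 243 - 2q_F - (q_K) = 0.
Rearranging gives the reaction functions q_K = (452 - q_F)/2 and q_F = (243 - q_K)/2.
Substituting one into the other gives q_K = 661/3 and q_F = 34/3.
Total output Q = 695/3, so price P = 468 - 695/3 = 709/3.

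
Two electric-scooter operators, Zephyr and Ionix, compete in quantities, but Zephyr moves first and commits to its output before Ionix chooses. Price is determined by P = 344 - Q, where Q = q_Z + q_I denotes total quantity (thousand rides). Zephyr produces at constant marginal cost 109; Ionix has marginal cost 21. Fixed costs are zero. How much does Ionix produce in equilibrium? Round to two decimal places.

The follower Ionix best-responds to any q_Z: π_I = (344 - Q)q_I - 21q_I.
Follower FOC: 323 - q_Z - 2q_I = 0, so q_I(q_Z) = (323 - q_Z)/2.
Zephyr substitutes q_I(q_Z) into its own profit: π_Z = q_Z(344 - q_Z - (323 - q_Z)/2) - 109q_Z = (365/2 - (1/2)q_Z)q_Z - 109q_Z.
The leader's first-order condition 147/2 - q_Z = 0 yields q_Z = 147/2.
Then q_I = (323 - 147/2)/2 = 499/4.

124.75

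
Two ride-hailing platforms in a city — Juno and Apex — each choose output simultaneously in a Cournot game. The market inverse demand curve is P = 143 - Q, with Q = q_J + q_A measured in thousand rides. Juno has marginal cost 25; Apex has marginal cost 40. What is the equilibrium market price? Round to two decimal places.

69.33

Juno's profit: π_J = (143 - Q)q_J - (25q_J). Setting ∂π_J/∂q_J = 0: 118 - 2q_J - (q_A) = 0.
Apex's profit: π_A = (143 - Q)q_A - (40q_A). Setting ∂π_A/∂q_A = 0: 103 - 2q_A - (q_J) = 0.
So q_J = (118 - q_A)/2 and q_A = (103 - q_J)/2.
Substituting one into the other gives q_J = 133/3 and q_A = 88/3.
Total output Q = 221/3, so price P = 143 - 221/3 = 208/3.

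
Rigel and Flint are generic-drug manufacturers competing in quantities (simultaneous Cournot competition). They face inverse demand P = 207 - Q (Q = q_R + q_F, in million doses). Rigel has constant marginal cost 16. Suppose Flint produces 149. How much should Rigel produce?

With the rival's output fixed at 149, Rigel's profit is π_R = (207 - 149 - q_R)q_R - (16q_R) = (58 - q_R)q_R - (16q_R).
∂π_R/∂q_R = 42 - 2q_R = 0, so q_R = 21.

21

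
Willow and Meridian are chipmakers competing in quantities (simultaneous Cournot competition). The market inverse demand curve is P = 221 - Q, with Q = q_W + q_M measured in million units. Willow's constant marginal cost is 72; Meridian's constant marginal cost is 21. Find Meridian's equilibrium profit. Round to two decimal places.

Willow's profit: π_W = (221 - Q)q_W - (72q_W). Setting ∂π_W/∂q_W = 0: 149 - 2q_W - (q_M) = 0.
Meridian's profit: π_M = (221 - Q)q_M - (21q_M). Setting ∂π_M/∂q_M = 0: 200 - 2q_M - (q_W) = 0.
Best responses: q_W = (149 - q_M)/2, q_M = (200 - q_W)/2.
Solving the pair: q_W = 98/3, q_M = 251/3.
Price P = 221 - 349/3 = 314/3.
Meridian's profit: (314/3 - 21)·(251/3) = 7000.1111.

7000.11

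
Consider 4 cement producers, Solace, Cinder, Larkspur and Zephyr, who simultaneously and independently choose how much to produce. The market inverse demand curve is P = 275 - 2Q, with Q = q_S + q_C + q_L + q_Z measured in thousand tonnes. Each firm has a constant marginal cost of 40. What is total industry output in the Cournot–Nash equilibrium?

Each firm earns π_i = (275 - 2Q)q_i - 40q_i.
First-order condition (treating rivals' output as given): 235 - 4q_i - 2·Σ_{j≠i} q_j = 0.
By symmetry each firm produces the same amount; substituting Σ_{j≠i} q_j = 3q_i yields q_i = 235/10 = 47/2.
Total output Q = 47/2 + 47/2 + 47/2 + 47/2 = 94.

94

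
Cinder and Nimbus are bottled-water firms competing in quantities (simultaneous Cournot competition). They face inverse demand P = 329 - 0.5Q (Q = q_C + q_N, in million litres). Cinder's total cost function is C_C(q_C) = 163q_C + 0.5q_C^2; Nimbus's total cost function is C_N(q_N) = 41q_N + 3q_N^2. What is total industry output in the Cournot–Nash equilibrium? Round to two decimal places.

109.89

Cinder's profit: π_C = (329 - 0.5Q)q_C - (163q_C + (1/2)q_C²). Setting ∂π_C/∂q_C = 0: 166 - 2q_C - (1/2)(q_N) = 0.
Nimbus's first-order condition: 288 - 7q_N - (1/2)(q_C) = 0.
Rearranging gives the reaction functions q_C = (166 - (1/2)q_N)/2 and q_N = (288 - (1/2)q_C)/7.
Substituting one into the other gives q_C = 74.0364 and q_N = 1972/55.
Total output Q = 74.0364 + 1972/55 = 109.8909.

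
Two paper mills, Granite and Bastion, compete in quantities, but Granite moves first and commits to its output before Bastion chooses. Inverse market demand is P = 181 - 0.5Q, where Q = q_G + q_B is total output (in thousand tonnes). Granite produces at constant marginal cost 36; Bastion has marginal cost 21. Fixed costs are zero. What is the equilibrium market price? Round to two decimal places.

68.50

Solve by backward induction. Given q_G, the follower Bastion maximises π_B = (181 - (1/2)q_G - (1/2)q_B)q_B - 21q_B.
Follower FOC: 160 - (1/2)q_G - q_B = 0, so q_B(q_G) = (160 - (1/2)q_G).
The leader anticipates this reaction. Substituting into P = 181 - 0.5Q gives P = 101 - (1/4)q_G, so π_G = (101 - (1/4)q_G)q_G - 36q_G.
Leader FOC: 65 - (1/2)q_G = 0, so q_G = 130.
Then q_B = (160 - (1/2)·130) = 95.
Total output Q = 225, so price P = 181 - (1/2)·225 = 137/2.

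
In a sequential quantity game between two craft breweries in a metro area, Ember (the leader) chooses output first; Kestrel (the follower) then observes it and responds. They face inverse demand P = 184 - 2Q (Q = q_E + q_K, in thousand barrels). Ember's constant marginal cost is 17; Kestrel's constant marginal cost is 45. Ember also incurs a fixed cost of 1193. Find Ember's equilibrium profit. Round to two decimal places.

1183.56

Solve by backward induction. Given q_E, the follower Kestrel maximises π_K = (184 - 2q_E - 2q_K)q_K - 45q_K.
Follower FOC: 139 - 2q_E - 4q_K = 0, so q_K(q_E) = (139 - 2q_E)/4.
Ember substitutes q_K(q_E) into its own profit: π_E = q_E(184 - 2q_E - (139 - 2q_E)/2) - 17q_E = (229/2 - q_E)q_E - 17q_E.
Leader FOC: 195/2 - 2q_E = 0, so q_E = 195/4.
Then q_K = (139 - 2·(195/4))/4 = 83/8.
Price P = 184 - 2·(473/8) = 263/4.
Ember's profit: (263/4 - 17)·(195/4) - 1193 = 1183.5625.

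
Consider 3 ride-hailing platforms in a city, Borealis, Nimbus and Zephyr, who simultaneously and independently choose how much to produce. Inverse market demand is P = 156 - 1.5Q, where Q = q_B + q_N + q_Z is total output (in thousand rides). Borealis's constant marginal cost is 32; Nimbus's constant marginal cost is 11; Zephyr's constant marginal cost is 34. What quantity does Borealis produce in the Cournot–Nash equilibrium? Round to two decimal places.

17.50

Borealis's profit: π_B = (156 - 1.5Q)q_B - (32q_B). Setting ∂π_B/∂q_B = 0: 124 - 3q_B - (3/2)(q_N + q_Z) = 0.
Nimbus's profit: π_N = (156 - 1.5Q)q_N - (11q_N). Setting ∂π_N/∂q_N = 0: 145 - 3q_N - (3/2)(q_B + q_Z) = 0.
Zephyr's first-order condition: 122 - 3q_Z - (3/2)(q_B + q_N) = 0.
Adding the 3 conditions: 391 − 3Q − 3Q = 0, i.e. Q = 391/6.
Back-substituting: q_B = (124 − 391/4)/(3/2) = 35/2, q_N = (145 − 391/4)/(3/2) = 63/2, q_Z = (122 − 391/4)/(3/2) = 97/6.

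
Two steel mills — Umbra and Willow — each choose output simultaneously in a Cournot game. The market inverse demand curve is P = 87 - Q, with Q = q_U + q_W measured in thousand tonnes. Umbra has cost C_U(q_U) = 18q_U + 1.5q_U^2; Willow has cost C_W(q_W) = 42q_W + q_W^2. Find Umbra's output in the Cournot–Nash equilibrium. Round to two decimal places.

12.16

Umbra's profit: π_U = (87 - Q)q_U - (18q_U + (3/2)q_U²). Setting ∂π_U/∂q_U = 0: 69 - 5q_U - (q_W) = 0.
Willow's first-order condition: 45 - 4q_W - (q_U) = 0.
Best responses: q_U = (69 - q_W)/5, q_W = (45 - q_U)/4.
Substituting one into the other gives q_U = 231/19 and q_W = 156/19.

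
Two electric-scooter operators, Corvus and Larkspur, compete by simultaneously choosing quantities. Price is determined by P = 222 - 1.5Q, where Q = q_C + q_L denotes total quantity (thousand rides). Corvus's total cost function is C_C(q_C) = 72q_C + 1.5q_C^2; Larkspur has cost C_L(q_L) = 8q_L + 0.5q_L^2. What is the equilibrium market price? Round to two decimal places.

Corvus's profit: π_C = (222 - 1.5Q)q_C - (72q_C + (3/2)q_C²). Setting ∂π_C/∂q_C = 0: 150 - 6q_C - (3/2)(q_L) = 0.
Larkspur's first-order condition: 214 - 4q_L - (3/2)(q_C) = 0.
Best responses: q_C = (150 - (3/2)q_L)/6, q_L = (214 - (3/2)q_C)/4.
Solving the pair: q_C = 372/29, q_L = 1412/29.
Total output Q = 1784/29, so price P = 222 - (3/2)·(1784/29) = 129.7241.

129.72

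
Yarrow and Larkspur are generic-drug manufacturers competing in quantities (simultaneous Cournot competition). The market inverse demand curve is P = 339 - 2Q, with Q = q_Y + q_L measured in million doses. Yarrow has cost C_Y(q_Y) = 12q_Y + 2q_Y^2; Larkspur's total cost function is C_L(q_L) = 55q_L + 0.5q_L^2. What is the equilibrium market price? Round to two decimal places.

189.83

Yarrow's profit: π_Y = (339 - 2Q)q_Y - (12q_Y + 2q_Y²). Setting ∂π_Y/∂q_Y = 0: 327 - 8q_Y - 2(q_L) = 0.
Larkspur's first-order condition: 284 - 5q_L - 2(q_Y) = 0.
Rearranging gives the reaction functions q_Y = (327 - 2q_L)/8 and q_L = (284 - 2q_Y)/5.
Solving the pair: q_Y = 1067/36, q_L = 809/18.
Total output Q = 895/12, so price P = 339 - 2·(895/12) = 1139/6.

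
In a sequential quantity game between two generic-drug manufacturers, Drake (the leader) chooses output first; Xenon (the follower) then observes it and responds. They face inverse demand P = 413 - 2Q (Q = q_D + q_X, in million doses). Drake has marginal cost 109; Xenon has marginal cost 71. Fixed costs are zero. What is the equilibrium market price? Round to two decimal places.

Solve by backward induction. Given q_D, the follower Xenon maximises π_X = (413 - 2q_D - 2q_X)q_X - 71q_X.
Follower FOC: 342 - 2q_D - 4q_X = 0, so q_X(q_D) = (342 - 2q_D)/4.
The leader anticipates this reaction. Substituting into P = 413 - 2Q gives P = 242 - q_D, so π_D = (242 - q_D)q_D - 109q_D.
Maximising: ∂π_D/∂q_D = 133 - 2q_D = 0, giving q_D = 133/2.
Then q_X = (342 - 2·(133/2))/4 = 209/4.
Total output Q = 475/4, so price P = 413 - 2·(475/4) = 351/2.

175.50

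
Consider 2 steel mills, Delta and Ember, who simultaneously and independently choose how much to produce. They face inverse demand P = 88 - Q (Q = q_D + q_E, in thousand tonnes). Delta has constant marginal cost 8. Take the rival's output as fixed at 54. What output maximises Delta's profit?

With the rival's output fixed at 54, Delta's profit is π_D = (88 - 54 - q_D)q_D - (8q_D) = (34 - q_D)q_D - (8q_D).
∂π_D/∂q_D = 26 - 2q_D = 0, so q_D = 13.

13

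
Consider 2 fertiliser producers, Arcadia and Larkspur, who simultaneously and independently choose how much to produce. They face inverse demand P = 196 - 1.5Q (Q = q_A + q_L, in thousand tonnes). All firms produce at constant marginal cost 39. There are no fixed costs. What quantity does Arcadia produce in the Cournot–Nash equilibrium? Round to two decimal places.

Each firm earns π_i = (196 - 1.5Q)q_i - 39q_i.
First-order condition (treating rivals' output as given): 157 - 3q_i - (3/2)q_j = 0.
With identical firms every q_j equals q_i, so q_j = q_i and 157 = (9/2)q_i, giving q_i = 314/9.

34.89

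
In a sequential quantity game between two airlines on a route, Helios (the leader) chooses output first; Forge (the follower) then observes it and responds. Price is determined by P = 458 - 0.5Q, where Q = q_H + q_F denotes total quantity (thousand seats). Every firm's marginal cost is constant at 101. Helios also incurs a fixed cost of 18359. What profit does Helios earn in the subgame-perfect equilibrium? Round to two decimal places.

13503.25

The follower Forge best-responds to any q_H: π_F = (458 - 0.5Q)q_F - 101q_F.
∂π_F/∂q_F = 357 - (1/2)q_H - q_F = 0 gives the reaction function q_F = (357 - (1/2)q_H).
Helios substitutes q_F(q_H) into its own profit: π_H = q_H(458 - (1/2)q_H - (357 - (1/2)q_H)/2) - 101q_H = (559/2 - (1/4)q_H)q_H - 101q_H.
The leader's first-order condition 357/2 - (1/2)q_H = 0 yields q_H = 357.
Then q_F = (357 - (1/2)·357) = 357/2.
Price P = 458 - (1/2)·(1071/2) = 761/4.
Helios's profit: (761/4 - 101)·357 - 18359 = 13503.2500.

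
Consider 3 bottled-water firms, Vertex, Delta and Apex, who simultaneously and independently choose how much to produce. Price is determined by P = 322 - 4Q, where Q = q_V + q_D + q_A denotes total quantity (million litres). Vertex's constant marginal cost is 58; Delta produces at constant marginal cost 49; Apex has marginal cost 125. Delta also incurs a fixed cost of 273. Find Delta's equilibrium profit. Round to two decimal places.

Vertex's profit: π_V = (322 - 4Q)q_V - (58q_V). Setting ∂π_V/∂q_V = 0: 264 - 8q_V - 4(q_D + q_A) = 0.
Delta's first-order condition: 273 - 8q_D - 4(q_V + q_A) = 0.
Apex's profit: π_A = (322 - 4Q)q_A - (125q_A). Setting ∂π_A/∂q_A = 0: 197 - 8q_A - 4(q_V + q_D) = 0.
Adding the 3 conditions: 734 − 8Q − 8Q = 0, i.e. Q = 367/8.
Back-substituting: q_V = (264 − 367/2)/4 = 161/8, q_D = (273 − 367/2)/4 = 179/8, q_A = (197 − 367/2)/4 = 27/8.
Price P = 322 - 4·(367/8) = 277/2.
Delta's profit: (277/2 - 49)·(179/8) - 273 = 1729.5625.

1729.56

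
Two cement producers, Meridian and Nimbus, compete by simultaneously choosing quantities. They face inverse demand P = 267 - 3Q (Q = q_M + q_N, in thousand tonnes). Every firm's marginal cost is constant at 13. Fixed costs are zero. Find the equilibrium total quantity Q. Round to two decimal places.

56.44

Each firm earns π_i = (267 - 3Q)q_i - 13q_i.
Setting ∂π_i/∂q_i = 0 with rivals' quantities fixed: 254 - 6q_i - 3q_j = 0.
By symmetry each firm produces the same amount; substituting q_j = q_i yields q_i = 254/9.
Total output Q = 254/9 + 254/9 = 508/9.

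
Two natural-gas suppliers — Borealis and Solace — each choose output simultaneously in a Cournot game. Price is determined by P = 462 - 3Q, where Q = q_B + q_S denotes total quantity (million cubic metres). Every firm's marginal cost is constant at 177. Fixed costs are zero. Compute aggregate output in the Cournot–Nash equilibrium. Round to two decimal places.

Each firm earns π_i = (462 - 3Q)q_i - 177q_i.
First-order condition (treating rivals' output as given): 285 - 6q_i - 3q_j = 0.
With identical firms every q_j equals q_i, so q_j = q_i and 285 = 9q_i, giving q_i = 95/3.
Total output Q = 95/3 + 95/3 = 190/3.

63.33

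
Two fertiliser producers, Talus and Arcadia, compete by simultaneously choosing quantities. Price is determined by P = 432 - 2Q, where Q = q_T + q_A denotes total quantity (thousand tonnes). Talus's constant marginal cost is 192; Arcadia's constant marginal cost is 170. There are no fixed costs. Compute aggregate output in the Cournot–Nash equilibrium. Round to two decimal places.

83.67

Talus's profit: π_T = (432 - 2Q)q_T - (192q_T). Setting ∂π_T/∂q_T = 0: 240 - 4q_T - 2(q_A) = 0.
Arcadia's first-order condition: 262 - 4q_A - 2(q_T) = 0.
Rearranging gives the reaction functions q_T = (240 - 2q_A)/4 and q_A = (262 - 2q_T)/4.
Solving the pair: q_T = 109/3, q_A = 142/3.
Total output Q = 109/3 + 142/3 = 251/3.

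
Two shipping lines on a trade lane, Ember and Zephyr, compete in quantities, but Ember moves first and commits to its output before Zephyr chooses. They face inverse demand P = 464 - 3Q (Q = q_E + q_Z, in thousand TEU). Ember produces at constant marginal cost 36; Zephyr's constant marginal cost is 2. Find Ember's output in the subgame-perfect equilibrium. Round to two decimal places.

Solve by backward induction. Given q_E, the follower Zephyr maximises π_Z = (464 - 3q_E - 3q_Z)q_Z - 2q_Z.
∂π_Z/∂q_Z = 462 - 3q_E - 6q_Z = 0 gives the reaction function q_Z = (462 - 3q_E)/6.
The leader anticipates this reaction. Substituting into P = 464 - 3Q gives P = 233 - (3/2)q_E, so π_E = (233 - (3/2)q_E)q_E - 36q_E.
The leader's first-order condition 197 - 3q_E = 0 yields q_E = 197/3.
Then q_Z = (462 - 3·(197/3))/6 = 265/6.

65.67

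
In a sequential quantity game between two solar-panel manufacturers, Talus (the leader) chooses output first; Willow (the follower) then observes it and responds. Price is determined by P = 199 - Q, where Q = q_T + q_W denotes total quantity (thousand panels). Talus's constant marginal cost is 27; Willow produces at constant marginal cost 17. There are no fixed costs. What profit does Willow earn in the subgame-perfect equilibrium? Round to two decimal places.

2550.25

The follower Willow best-responds to any q_T: π_W = (199 - Q)q_W - 17q_W.
Follower FOC: 182 - q_T - 2q_W = 0, so q_W(q_T) = (182 - q_T)/2.
The leader anticipates this reaction. Substituting into P = 199 - Q gives P = 108 - (1/2)q_T, so π_T = (108 - (1/2)q_T)q_T - 27q_T.
Leader FOC: 81 - q_T = 0, so q_T = 81.
Then q_W = (182 - 81)/2 = 101/2.
Price P = 199 - 263/2 = 135/2.
Willow's profit: (135/2 - 17)·(101/2) = 2550.2500.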